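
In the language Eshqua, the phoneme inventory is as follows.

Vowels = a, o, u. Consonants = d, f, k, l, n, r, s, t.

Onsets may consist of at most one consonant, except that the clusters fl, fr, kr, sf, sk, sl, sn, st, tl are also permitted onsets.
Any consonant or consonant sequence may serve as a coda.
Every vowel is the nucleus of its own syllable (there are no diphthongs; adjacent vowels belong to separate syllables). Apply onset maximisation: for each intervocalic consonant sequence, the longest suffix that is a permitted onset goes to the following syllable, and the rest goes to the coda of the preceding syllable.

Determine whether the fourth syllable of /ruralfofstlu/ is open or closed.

open

Vowels present: u, a, o, u; each is a nucleus, giving 4 syllables.
/u…a/ gap (V1→V2): /r/ is a single consonant, so it becomes the next onset.
/a…o/ gap (V2→V3): cluster /lf/ — the longest permitted-onset suffix is /f/; onset = /f/, preceding coda = /l/.
/o…u/ gap (V3→V4): cluster /fstl/ — the longest permitted-onset suffix is /tl/; onset = /tl/, preceding coda = /fs/.
Result: ru.ral.fofs.tlu.
Syllable 4 is /tlu/; it ends in its nucleus with no coda, so it is open.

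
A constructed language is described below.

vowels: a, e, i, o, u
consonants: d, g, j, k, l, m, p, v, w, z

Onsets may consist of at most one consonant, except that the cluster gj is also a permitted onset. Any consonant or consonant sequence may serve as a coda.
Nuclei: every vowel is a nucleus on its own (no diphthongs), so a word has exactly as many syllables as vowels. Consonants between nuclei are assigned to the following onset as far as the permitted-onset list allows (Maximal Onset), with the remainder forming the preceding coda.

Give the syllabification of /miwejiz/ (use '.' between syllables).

mi.we.jiz

Vowels present: i, e, i; each is a nucleus, giving 3 syllables.
/i…e/ gap (V1→V2): /w/ is a single consonant, so it becomes the next onset.
/e…i/ gap (V2→V3): /j/ → onset of the next syllable (single consonants are always licit onsets).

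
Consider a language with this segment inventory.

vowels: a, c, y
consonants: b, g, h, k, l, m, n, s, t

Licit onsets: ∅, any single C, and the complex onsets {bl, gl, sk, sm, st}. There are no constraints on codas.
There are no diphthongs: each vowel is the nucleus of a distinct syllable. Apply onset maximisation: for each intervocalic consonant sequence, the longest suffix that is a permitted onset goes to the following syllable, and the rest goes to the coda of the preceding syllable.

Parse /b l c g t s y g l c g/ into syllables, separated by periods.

Vowels present: c, y, c; each is a nucleus, giving 3 syllables.
V1 /c/ – V2 /y/: /gts/ splits as /gt/ + /s/ (/s/ is the longest suffix that is a licit onset).
V2 /y/ – V3 /c/: cluster /gl/ — /gl/ is itself a permitted onset, so the whole cluster goes right; preceding coda = ∅.

blcgt.sy.glcg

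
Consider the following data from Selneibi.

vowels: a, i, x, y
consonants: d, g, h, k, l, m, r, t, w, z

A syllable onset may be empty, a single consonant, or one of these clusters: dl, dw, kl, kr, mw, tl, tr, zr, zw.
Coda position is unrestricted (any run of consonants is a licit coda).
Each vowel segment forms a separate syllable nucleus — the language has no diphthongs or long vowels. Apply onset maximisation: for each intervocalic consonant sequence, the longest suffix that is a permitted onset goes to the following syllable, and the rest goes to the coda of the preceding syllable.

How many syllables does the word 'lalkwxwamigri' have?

The vowels are a, x, a, i, i — 5 nuclei, so 5 syllables.

5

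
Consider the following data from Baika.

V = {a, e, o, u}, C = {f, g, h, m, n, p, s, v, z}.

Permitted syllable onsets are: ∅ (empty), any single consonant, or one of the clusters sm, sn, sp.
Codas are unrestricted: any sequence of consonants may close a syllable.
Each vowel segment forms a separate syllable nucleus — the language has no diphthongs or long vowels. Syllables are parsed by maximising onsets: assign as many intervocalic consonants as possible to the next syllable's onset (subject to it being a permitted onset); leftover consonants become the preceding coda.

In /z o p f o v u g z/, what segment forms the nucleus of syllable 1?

o

Nuclei (vowels): o, o, u → 3 syllables.
The first nucleus (vowel 1 from the left) is /o/.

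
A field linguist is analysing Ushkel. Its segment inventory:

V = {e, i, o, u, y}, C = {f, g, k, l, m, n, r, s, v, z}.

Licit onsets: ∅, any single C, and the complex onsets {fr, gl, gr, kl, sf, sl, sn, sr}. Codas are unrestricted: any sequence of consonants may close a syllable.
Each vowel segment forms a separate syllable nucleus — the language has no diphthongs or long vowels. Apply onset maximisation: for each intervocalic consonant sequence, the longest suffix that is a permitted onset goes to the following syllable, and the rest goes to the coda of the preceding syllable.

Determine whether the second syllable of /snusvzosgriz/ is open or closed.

Nuclei (vowels): u, o, i → 3 syllables.
Between /u/ (V1) and /o/ (V2): cluster /svz/ — the longest permitted-onset suffix is /z/; onset = /z/, preceding coda = /sv/.
Between /o/ (V2) and /i/ (V3): cluster /sgr/ — the longest permitted-onset suffix is /gr/; onset = /gr/, preceding coda = /s/.
Syllabification: snusv.zos.griz.
Syllable 2 is /zos/ with coda /s/, so it is closed.

closed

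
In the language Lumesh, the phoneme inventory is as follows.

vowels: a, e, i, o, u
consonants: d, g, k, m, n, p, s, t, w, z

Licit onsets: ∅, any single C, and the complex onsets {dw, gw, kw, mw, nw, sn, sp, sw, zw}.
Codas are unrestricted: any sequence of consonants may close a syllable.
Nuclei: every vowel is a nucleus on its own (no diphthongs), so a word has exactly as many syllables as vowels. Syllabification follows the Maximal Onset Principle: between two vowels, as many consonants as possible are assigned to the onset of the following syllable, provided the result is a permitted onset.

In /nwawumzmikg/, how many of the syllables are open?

Nuclei (vowels): a, u, i → 3 syllables.
/a…u/ gap (V1→V2): just /w/ — single C goes to the following onset.
/u…i/ gap (V2→V3): cluster /mzm/ — the longest permitted-onset suffix is /m/; onset = /m/, preceding coda = /mz/.
Syllabification: nwa.wumz.mikg.
Classifying each syllable: /nwa/ (open), /wumz/ (closed), /mikg/ (closed).
Open syllables: 1.

1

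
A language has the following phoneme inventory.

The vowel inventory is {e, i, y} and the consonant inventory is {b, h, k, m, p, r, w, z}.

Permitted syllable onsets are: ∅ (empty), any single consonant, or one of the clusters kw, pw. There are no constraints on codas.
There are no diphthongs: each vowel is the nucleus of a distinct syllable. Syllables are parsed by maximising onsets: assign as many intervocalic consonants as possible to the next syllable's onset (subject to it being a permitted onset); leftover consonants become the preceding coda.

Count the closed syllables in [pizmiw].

2

The vowels are i, i — 2 nuclei, so 2 syllables.
/i…i/ gap (V1→V2): cluster /zm/ — the longest permitted-onset suffix is /m/; onset = /m/, preceding coda = /z/.
So the parse is piz.miw.
Classifying each syllable: /piz/ (closed), /miw/ (closed).
Closed syllables: 2.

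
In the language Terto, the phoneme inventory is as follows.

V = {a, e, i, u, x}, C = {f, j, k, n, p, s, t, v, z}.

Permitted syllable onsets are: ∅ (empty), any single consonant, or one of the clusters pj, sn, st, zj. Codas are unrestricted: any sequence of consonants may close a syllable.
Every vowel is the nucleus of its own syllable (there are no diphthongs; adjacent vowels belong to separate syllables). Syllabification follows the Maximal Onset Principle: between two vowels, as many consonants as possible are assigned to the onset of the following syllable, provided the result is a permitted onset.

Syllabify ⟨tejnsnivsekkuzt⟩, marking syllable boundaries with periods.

Nuclei (vowels): e, i, e, u → 4 syllables.
Between /e/ (V1) and /i/ (V2): /jnsn/ splits as /jn/ + /sn/ (/sn/ is the longest suffix that is a licit onset).
Between /i/ (V2) and /e/ (V3): /vs/ — longest licit onset from the right is /s/, leaving /v/ as coda.
Between /e/ (V3) and /u/ (V4): /kk/ — longest licit onset from the right is /k/, leaving /k/ as coda.

tejn.sniv.sek.kuzt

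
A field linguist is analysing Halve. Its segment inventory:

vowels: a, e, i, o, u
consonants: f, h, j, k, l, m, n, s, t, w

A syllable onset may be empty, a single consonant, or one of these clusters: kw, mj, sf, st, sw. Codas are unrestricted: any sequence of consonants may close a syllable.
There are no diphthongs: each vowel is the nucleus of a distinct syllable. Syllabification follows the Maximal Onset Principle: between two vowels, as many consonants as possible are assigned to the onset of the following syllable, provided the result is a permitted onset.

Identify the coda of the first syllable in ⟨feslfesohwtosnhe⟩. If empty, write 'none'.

sl

Nuclei (vowels): e, e, o, o, e → 5 syllables.
/e…e/ gap (V1→V2): /slf/ splits as /sl/ + /f/ (/f/ is the longest suffix that is a licit onset).
/e…o/ gap (V2→V3): /s/ is a single consonant, so it becomes the next onset.
/o…o/ gap (V3→V4): /hwt/; trying suffixes from longest down, /t/ is the first permitted one, so coda /hw/ | onset /t/.
/o…e/ gap (V4→V5): /snh/ splits as /sn/ + /h/ (/h/ is the longest suffix that is a licit onset).
Syllabification: fesl.fe.sohw.tosn.he.
Syllable 1 is /fesl/: onset /f/, nucleus /e/, coda /sl/.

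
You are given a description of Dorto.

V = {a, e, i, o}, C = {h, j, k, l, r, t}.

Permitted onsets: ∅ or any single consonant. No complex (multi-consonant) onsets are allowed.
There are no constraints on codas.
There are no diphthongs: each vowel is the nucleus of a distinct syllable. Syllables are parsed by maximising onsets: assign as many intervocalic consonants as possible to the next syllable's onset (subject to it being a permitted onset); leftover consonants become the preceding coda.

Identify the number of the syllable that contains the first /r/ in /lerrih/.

1

The vowels are e, i — 2 nuclei, so 2 syllables.
V1 /e/ – V2 /i/: cluster /rr/ — the longest permitted-onset suffix is /r/; onset = /r/, preceding coda = /r/.
Syllabification: ler.rih.
The first /r/ is in the coda of syllable 1 (/ler/).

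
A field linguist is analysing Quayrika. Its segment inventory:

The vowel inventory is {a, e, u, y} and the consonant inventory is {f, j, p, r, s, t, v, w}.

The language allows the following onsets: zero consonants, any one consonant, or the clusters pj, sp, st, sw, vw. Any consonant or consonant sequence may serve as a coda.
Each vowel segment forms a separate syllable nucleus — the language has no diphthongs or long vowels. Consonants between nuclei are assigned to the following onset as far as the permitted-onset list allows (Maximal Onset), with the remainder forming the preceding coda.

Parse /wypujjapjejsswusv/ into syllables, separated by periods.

Nuclei (vowels): y, u, a, e, u → 5 syllables.
V1 /y/ – V2 /u/: /p/ → onset of the next syllable (single consonants are always licit onsets).
V2 /u/ – V3 /a/: /jj/; trying suffixes from longest down, /j/ is the first permitted one, so coda /j/ | onset /j/.
V3 /a/ – V4 /e/: cluster /pj/ — /pj/ is itself a permitted onset, so the whole cluster goes right; preceding coda = ∅.
V4 /e/ – V5 /u/: /jssw/ splits as /js/ + /sw/ (/sw/ is the longest suffix that is a licit onset).

wy.puj.ja.pjejs.swusv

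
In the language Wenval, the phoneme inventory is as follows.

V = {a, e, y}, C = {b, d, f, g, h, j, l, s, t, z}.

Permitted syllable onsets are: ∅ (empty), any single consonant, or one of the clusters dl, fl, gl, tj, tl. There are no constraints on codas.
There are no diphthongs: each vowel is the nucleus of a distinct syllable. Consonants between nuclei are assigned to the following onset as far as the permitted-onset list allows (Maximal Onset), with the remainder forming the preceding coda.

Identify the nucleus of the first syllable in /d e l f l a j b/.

e

The vowels are e, a — 2 nuclei, so 2 syllables.
The first nucleus (vowel 1 from the left) is /e/.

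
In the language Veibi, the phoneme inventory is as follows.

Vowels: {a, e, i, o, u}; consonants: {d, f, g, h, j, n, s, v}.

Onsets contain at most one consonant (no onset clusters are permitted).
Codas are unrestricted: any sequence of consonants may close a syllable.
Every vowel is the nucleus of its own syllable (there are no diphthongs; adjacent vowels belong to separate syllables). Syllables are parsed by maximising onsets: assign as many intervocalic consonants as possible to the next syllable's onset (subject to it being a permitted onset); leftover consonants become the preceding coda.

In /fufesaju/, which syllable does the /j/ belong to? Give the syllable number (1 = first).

4

The vowels are u, e, a, u — 4 nuclei, so 4 syllables.
σ1/σ2 boundary: just /f/ — single C goes to the following onset.
σ2/σ3 boundary: /s/ is a single consonant, so it becomes the next onset.
σ3/σ4 boundary: /j/ is a single consonant, so it becomes the next onset.
Syllabification: fu.fe.sa.ju.
The /j/ is in the onset of syllable 4 (/ju/).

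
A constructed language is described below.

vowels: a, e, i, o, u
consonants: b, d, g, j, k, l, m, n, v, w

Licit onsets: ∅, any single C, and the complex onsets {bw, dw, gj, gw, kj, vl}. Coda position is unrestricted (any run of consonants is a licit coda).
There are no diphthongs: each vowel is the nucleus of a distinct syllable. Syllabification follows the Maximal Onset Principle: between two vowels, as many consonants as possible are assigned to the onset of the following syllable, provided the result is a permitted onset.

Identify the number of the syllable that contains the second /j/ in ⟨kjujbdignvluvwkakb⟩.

The vowels are u, i, u, a — 4 nuclei, so 4 syllables.
Between /u/ (V1) and /i/ (V2): /jbd/ — longest licit onset from the right is /d/, leaving /jb/ as coda.
Between /i/ (V2) and /u/ (V3): /gnvl/; trying suffixes from longest down, /vl/ is the first permitted one, so coda /gn/ | onset /vl/.
Between /u/ (V3) and /a/ (V4): /vwk/; trying suffixes from longest down, /k/ is the first permitted one, so coda /vw/ | onset /k/.
Result: kjujb.dign.vluvw.kakb.
The second /j/ is in the coda of syllable 1 (/kjujb/).

1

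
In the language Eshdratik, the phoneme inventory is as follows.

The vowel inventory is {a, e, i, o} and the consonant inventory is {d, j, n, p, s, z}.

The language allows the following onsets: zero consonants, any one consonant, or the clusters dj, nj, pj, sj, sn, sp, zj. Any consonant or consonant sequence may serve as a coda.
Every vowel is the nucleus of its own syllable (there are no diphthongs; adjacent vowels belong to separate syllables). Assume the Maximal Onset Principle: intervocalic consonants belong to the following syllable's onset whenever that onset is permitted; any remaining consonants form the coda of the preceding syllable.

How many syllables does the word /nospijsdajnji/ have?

Nuclei (vowels): o, i, a, i → 4 syllables.

4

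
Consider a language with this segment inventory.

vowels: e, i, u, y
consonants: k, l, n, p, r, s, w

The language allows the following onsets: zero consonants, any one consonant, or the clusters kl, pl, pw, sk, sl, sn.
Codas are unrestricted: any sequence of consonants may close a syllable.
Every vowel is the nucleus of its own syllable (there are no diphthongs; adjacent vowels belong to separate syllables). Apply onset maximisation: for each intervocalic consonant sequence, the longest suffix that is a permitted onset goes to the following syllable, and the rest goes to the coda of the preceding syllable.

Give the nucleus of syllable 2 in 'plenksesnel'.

Vowels present: e, e, e; each is a nucleus, giving 3 syllables.
The second nucleus (vowel 2 from the left) is /e/.

e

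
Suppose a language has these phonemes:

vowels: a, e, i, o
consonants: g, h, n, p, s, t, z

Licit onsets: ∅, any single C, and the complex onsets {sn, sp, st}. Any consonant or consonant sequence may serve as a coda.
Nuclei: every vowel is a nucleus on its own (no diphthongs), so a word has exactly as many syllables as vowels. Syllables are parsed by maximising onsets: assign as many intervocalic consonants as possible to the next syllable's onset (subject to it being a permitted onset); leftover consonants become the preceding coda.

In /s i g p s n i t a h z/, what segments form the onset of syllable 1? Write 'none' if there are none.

s

The vowels are i, i, a — 3 nuclei, so 3 syllables.
V1 /i/ – V2 /i/: /gpsn/ — longest licit onset from the right is /sn/, leaving /gp/ as coda.
V2 /i/ – V3 /a/: /t/ is a single consonant, so it becomes the next onset.
Syllabification: sigp.sni.tahz.
Syllable 1 is /sigp/: onset /s/, nucleus /i/, coda /gp/.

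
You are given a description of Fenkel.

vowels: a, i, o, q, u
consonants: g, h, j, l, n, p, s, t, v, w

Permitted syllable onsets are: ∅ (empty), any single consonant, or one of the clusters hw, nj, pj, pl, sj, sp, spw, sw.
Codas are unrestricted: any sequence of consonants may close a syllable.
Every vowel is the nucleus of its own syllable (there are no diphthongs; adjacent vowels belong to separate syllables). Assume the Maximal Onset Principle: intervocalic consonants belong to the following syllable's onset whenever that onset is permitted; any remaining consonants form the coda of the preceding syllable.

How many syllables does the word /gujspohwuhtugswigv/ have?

5

Vowels present: u, o, u, u, i; each is a nucleus, giving 5 syllables.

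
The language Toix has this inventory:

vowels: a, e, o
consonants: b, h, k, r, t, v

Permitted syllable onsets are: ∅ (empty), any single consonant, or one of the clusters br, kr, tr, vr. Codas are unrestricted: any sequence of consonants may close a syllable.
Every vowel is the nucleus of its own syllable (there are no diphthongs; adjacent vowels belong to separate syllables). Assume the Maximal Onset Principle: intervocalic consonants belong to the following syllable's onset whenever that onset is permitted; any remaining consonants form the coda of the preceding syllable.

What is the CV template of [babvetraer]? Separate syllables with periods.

Nuclei (vowels): a, e, a, e → 4 syllables.
σ1/σ2 boundary: /bv/; trying suffixes from longest down, /v/ is the first permitted one, so coda /b/ | onset /v/.
σ2/σ3 boundary: /tr/ is a licit onset in full, so it all attaches to the next syllable.
σ3/σ4 boundary: nothing intervenes; syllable break is V.V.
So the parse is bab.ve.tra.er.
Mapping each syllable to C/V: /bab/ → CVC, /ve/ → CV, /tra/ → CCV, /er/ → VC.

CVC.CV.CCV.VC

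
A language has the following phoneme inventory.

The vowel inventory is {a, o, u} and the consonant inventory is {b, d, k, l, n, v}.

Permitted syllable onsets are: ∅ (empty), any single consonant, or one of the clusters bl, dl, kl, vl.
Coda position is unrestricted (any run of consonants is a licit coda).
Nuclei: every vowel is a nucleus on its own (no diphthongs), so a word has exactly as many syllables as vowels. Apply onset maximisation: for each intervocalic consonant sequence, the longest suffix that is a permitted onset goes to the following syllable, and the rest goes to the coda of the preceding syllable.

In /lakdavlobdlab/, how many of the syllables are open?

Nuclei (vowels): a, a, o, a → 4 syllables.
Between /a/ (V1) and /a/ (V2): /kd/ splits as /k/ + /d/ (/d/ is the longest suffix that is a licit onset).
Between /a/ (V2) and /o/ (V3): /vl/ — entire cluster is a permitted onset → onset /vl/, coda ∅.
Between /o/ (V3) and /a/ (V4): /bdl/ — longest licit onset from the right is /dl/, leaving /b/ as coda.
Putting it together: lak.da.vlob.dlab.
Classifying each syllable: /lak/ (closed), /da/ (open), /vlob/ (closed), /dlab/ (closed).
Open syllables: 1.

1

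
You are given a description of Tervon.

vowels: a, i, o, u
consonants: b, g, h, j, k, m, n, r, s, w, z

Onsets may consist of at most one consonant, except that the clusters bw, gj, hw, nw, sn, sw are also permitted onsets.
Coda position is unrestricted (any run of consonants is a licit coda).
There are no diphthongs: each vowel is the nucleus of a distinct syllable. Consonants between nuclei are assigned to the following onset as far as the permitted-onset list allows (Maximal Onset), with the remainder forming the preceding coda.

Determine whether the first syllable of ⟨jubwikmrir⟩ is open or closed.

open

Vowels present: u, i, i; each is a nucleus, giving 3 syllables.
σ1/σ2 boundary: cluster /bw/ — /bw/ is itself a permitted onset, so the whole cluster goes right; preceding coda = ∅.
σ2/σ3 boundary: cluster /kmr/ — the longest permitted-onset suffix is /r/; onset = /r/, preceding coda = /km/.
Putting it together: ju.bwikm.rir.
Syllable 1 is /ju/; it ends in its nucleus with no coda, so it is open.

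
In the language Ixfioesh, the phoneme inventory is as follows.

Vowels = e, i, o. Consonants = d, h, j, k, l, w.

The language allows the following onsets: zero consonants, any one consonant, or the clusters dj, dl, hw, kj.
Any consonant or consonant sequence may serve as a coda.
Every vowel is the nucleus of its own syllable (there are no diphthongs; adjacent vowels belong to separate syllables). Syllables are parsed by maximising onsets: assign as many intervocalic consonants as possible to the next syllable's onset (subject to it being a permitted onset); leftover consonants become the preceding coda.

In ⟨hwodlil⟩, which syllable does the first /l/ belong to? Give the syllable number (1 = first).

2

The vowels are o, i — 2 nuclei, so 2 syllables.
σ1/σ2 boundary: /dl/ is a licit onset in full, so it all attaches to the next syllable.
Putting it together: hwo.dlil.
The first /l/ is in the onset of syllable 2 (/dlil/).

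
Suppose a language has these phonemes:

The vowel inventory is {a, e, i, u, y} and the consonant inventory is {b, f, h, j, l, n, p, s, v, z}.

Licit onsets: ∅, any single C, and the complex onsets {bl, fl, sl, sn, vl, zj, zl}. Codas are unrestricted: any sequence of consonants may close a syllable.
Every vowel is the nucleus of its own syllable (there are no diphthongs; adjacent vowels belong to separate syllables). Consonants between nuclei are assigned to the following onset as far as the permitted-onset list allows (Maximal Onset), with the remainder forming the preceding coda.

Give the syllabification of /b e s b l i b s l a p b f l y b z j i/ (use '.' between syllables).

bes.blib.slapb.flyb.zji

Nuclei (vowels): e, i, a, y, i → 5 syllables.
Between /e/ (V1) and /i/ (V2): cluster /sbl/ — the longest permitted-onset suffix is /bl/; onset = /bl/, preceding coda = /s/.
Between /i/ (V2) and /a/ (V3): /bsl/ splits as /b/ + /sl/ (/sl/ is the longest suffix that is a licit onset).
Between /a/ (V3) and /y/ (V4): cluster /pbfl/ — the longest permitted-onset suffix is /fl/; onset = /fl/, preceding coda = /pb/.
Between /y/ (V4) and /i/ (V5): /bzj/ splits as /b/ + /zj/ (/zj/ is the longest suffix that is a licit onset).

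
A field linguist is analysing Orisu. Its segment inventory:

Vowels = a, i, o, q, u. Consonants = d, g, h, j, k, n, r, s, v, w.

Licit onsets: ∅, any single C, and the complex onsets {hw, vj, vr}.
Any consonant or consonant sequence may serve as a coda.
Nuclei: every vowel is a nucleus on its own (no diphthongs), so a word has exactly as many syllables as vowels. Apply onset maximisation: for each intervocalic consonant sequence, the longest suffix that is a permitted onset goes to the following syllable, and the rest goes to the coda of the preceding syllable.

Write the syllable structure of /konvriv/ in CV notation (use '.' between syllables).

CVC.CCVC

The vowels are o, i — 2 nuclei, so 2 syllables.
/o…i/ gap (V1→V2): /nvr/ splits as /n/ + /vr/ (/vr/ is the longest suffix that is a licit onset).
Result: kon.vriv.
Mapping each syllable to C/V: /kon/ → CVC, /vriv/ → CCVC.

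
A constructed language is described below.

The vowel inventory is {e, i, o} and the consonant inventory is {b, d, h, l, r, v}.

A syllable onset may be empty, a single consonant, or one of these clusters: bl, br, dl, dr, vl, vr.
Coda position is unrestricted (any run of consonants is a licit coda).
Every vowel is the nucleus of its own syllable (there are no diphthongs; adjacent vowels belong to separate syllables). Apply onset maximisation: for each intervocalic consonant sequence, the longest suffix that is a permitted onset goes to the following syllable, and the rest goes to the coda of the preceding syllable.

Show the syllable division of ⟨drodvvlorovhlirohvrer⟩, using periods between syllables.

Nuclei (vowels): o, o, o, i, o, e → 6 syllables.
V1 /o/ – V2 /o/: cluster /dvvl/ — the longest permitted-onset suffix is /vl/; onset = /vl/, preceding coda = /dv/.
V2 /o/ – V3 /o/: /r/ is a single consonant, so it becomes the next onset.
V3 /o/ – V4 /i/: /vhl/ splits as /vh/ + /l/ (/l/ is the longest suffix that is a licit onset).
V4 /i/ – V5 /o/: /r/ is a single consonant, so it becomes the next onset.
V5 /o/ – V6 /e/: cluster /hvr/ — the longest permitted-onset suffix is /vr/; onset = /vr/, preceding coda = /h/.

drodv.vlo.rovh.li.roh.vrer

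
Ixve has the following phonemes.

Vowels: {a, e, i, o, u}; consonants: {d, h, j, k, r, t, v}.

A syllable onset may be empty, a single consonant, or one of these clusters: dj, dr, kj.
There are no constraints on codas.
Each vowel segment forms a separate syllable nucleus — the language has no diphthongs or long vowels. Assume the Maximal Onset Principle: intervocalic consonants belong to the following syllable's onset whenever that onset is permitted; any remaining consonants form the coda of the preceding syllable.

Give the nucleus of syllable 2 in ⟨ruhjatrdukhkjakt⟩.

a

The vowels are u, a, u, a — 4 nuclei, so 4 syllables.
The second nucleus (vowel 2 from the left) is /a/.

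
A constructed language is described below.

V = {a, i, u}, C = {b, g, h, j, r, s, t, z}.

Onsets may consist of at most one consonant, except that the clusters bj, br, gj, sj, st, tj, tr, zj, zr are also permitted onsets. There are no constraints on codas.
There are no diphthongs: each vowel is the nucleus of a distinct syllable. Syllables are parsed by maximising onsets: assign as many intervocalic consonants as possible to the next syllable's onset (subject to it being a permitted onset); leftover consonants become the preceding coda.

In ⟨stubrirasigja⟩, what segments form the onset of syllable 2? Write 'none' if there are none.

br

Vowels present: u, i, a, i, a; each is a nucleus, giving 5 syllables.
Between /u/ (V1) and /i/ (V2): /br/ — entire cluster is a permitted onset → onset /br/, coda ∅.
Between /i/ (V2) and /a/ (V3): just /r/ — single C goes to the following onset.
Between /a/ (V3) and /i/ (V4): /s/ → onset of the next syllable (single consonants are always licit onsets).
Between /i/ (V4) and /a/ (V5): /gj/ — entire cluster is a permitted onset → onset /gj/, coda ∅.
Putting it together: stu.bri.ra.si.gja.
Syllable 2 is /bri/: onset /br/, nucleus /i/, coda ∅.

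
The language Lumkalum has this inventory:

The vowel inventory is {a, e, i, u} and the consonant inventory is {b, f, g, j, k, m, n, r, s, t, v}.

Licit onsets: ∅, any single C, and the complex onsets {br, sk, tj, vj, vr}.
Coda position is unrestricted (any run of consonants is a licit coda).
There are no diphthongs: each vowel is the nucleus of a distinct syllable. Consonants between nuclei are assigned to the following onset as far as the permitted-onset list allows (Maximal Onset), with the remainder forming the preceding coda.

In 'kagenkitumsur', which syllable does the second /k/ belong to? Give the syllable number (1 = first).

Vowels present: a, e, i, u, u; each is a nucleus, giving 5 syllables.
σ1/σ2 boundary: just /g/ — single C goes to the following onset.
σ2/σ3 boundary: /nk/; trying suffixes from longest down, /k/ is the first permitted one, so coda /n/ | onset /k/.
σ3/σ4 boundary: /t/ → onset of the next syllable (single consonants are always licit onsets).
σ4/σ5 boundary: cluster /ms/ — the longest permitted-onset suffix is /s/; onset = /s/, preceding coda = /m/.
Result: ka.gen.ki.tum.sur.
The second /k/ is in the onset of syllable 3 (/ki/).

3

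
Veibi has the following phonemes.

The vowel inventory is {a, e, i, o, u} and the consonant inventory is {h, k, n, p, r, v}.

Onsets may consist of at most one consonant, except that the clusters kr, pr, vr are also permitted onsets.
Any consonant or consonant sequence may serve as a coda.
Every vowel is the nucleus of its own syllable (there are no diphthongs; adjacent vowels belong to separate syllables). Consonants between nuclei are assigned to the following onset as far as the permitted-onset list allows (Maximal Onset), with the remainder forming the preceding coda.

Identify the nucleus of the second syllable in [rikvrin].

i

The vowels are i, i — 2 nuclei, so 2 syllables.
The second nucleus (vowel 2 from the left) is /i/.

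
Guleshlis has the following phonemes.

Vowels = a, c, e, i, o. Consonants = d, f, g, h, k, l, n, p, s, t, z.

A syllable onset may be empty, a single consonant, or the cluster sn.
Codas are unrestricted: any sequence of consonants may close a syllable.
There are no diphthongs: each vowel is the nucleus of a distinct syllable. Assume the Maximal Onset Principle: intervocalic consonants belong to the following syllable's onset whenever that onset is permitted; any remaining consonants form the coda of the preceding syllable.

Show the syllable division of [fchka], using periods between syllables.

fch.ka

The vowels are c, a — 2 nuclei, so 2 syllables.
V1 /c/ – V2 /a/: /hk/ splits as /h/ + /k/ (/k/ is the longest suffix that is a licit onset).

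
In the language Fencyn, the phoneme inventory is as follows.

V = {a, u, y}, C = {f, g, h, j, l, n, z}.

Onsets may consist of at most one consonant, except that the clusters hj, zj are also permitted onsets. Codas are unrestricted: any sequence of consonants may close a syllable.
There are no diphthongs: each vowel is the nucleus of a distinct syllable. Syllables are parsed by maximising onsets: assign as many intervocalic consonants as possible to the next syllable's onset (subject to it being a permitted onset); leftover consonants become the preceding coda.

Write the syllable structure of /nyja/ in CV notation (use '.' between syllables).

CV.CV

The vowels are y, a — 2 nuclei, so 2 syllables.
Between /y/ (V1) and /a/ (V2): /j/ → onset of the next syllable (single consonants are always licit onsets).
So the parse is ny.ja.
Mapping each syllable to C/V: /ny/ → CV, /ja/ → CV.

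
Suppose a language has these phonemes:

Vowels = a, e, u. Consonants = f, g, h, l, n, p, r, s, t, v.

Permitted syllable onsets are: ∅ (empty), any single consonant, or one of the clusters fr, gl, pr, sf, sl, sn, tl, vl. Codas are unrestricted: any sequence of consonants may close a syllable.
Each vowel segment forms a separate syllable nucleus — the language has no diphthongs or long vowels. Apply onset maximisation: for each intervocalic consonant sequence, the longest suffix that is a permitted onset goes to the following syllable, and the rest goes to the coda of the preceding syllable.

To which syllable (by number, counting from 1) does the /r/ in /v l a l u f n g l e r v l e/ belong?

Vowels present: a, u, e, e; each is a nucleus, giving 4 syllables.
Between /a/ (V1) and /u/ (V2): /l/ → onset of the next syllable (single consonants are always licit onsets).
Between /u/ (V2) and /e/ (V3): cluster /fngl/ — the longest permitted-onset suffix is /gl/; onset = /gl/, preceding coda = /fn/.
Between /e/ (V3) and /e/ (V4): /rvl/; trying suffixes from longest down, /vl/ is the first permitted one, so coda /r/ | onset /vl/.
So the parse is vla.lufn.gler.vle.
The /r/ is in the coda of syllable 3 (/gler/).

3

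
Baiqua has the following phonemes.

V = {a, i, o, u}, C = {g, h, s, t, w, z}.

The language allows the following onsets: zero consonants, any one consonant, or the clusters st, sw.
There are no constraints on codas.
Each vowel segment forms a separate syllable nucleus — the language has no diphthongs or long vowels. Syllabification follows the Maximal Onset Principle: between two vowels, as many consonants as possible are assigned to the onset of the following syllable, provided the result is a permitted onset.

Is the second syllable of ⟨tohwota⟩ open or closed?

open

Vowels present: o, o, a; each is a nucleus, giving 3 syllables.
V1 /o/ – V2 /o/: /hw/ splits as /h/ + /w/ (/w/ is the longest suffix that is a licit onset).
V2 /o/ – V3 /a/: just /t/ — single C goes to the following onset.
So the parse is toh.wo.ta.
Syllable 2 is /wo/; it ends in its nucleus with no coda, so it is open.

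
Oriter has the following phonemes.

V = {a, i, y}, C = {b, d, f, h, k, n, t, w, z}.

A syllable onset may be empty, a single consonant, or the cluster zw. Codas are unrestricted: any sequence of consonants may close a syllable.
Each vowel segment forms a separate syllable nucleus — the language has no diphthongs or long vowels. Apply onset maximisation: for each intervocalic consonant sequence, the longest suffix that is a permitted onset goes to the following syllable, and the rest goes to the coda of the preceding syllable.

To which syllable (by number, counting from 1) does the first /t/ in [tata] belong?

Vowels present: a, a; each is a nucleus, giving 2 syllables.
Between /a/ (V1) and /a/ (V2): /t/ → onset of the next syllable (single consonants are always licit onsets).
Putting it together: ta.ta.
The first /t/ is in the onset of syllable 1 (/ta/).

1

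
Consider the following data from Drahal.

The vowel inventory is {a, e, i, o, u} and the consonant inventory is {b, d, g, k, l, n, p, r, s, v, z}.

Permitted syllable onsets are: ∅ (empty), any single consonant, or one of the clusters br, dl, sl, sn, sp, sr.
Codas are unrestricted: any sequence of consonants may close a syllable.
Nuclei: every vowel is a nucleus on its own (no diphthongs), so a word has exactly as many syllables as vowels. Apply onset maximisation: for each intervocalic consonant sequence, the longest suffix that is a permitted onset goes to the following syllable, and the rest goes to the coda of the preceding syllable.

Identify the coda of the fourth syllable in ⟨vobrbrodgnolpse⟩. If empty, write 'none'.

Nuclei (vowels): o, o, o, e → 4 syllables.
/o…o/ gap (V1→V2): /brbr/ — longest licit onset from the right is /br/, leaving /br/ as coda.
/o…o/ gap (V2→V3): cluster /dgn/ — the longest permitted-onset suffix is /n/; onset = /n/, preceding coda = /dg/.
/o…e/ gap (V3→V4): /lps/ splits as /lp/ + /s/ (/s/ is the longest suffix that is a licit onset).
So the parse is vobr.brodg.nolp.se.
Syllable 4 is /se/: onset /s/, nucleus /e/, coda ∅.

none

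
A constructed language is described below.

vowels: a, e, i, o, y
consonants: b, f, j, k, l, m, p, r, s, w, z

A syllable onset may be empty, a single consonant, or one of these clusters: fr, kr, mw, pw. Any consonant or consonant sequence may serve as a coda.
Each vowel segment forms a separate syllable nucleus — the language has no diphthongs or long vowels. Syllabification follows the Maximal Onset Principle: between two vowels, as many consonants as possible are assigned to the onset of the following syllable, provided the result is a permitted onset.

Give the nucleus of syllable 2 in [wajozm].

Vowels present: a, o; each is a nucleus, giving 2 syllables.
The second nucleus (vowel 2 from the left) is /o/.

o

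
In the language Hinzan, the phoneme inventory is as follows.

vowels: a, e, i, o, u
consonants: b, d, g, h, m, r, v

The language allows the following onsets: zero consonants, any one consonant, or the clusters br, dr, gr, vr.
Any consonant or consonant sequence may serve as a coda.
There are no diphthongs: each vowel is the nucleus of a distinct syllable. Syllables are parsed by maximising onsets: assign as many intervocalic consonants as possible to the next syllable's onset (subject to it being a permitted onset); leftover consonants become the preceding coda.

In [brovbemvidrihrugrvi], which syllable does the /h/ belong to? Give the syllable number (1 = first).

4

Vowels present: o, e, i, i, u, i; each is a nucleus, giving 6 syllables.
/o…e/ gap (V1→V2): /vb/ — longest licit onset from the right is /b/, leaving /v/ as coda.
/e…i/ gap (V2→V3): /mv/ — longest licit onset from the right is /v/, leaving /m/ as coda.
/i…i/ gap (V3→V4): /dr/ is a licit onset in full, so it all attaches to the next syllable.
/i…u/ gap (V4→V5): /hr/ — longest licit onset from the right is /r/, leaving /h/ as coda.
/u…i/ gap (V5→V6): /grv/ splits as /gr/ + /v/ (/v/ is the longest suffix that is a licit onset).
So the parse is brov.bem.vi.drih.rugr.vi.
The /h/ is in the coda of syllable 4 (/drih/).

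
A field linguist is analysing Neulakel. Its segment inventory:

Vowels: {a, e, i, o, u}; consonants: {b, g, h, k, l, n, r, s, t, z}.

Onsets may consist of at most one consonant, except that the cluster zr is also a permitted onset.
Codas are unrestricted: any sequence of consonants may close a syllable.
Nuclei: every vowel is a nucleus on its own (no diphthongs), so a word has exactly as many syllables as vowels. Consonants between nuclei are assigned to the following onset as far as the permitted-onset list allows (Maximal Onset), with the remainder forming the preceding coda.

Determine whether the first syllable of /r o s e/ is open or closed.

open

Nuclei (vowels): o, e → 2 syllables.
V1 /o/ – V2 /e/: /s/ → onset of the next syllable (single consonants are always licit onsets).
Syllabification: ro.se.
Syllable 1 is /ro/; it ends in its nucleus with no coda, so it is open.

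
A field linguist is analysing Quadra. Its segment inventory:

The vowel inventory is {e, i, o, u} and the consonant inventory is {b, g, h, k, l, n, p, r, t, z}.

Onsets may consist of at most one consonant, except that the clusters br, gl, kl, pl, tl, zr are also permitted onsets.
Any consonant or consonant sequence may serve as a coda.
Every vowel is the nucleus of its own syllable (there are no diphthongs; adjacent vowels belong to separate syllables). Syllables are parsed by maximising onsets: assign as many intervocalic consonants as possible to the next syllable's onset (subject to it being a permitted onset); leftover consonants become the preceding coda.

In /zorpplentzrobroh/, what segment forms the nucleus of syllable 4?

Vowels present: o, e, o, o; each is a nucleus, giving 4 syllables.
The fourth nucleus (vowel 4 from the left) is /o/.

o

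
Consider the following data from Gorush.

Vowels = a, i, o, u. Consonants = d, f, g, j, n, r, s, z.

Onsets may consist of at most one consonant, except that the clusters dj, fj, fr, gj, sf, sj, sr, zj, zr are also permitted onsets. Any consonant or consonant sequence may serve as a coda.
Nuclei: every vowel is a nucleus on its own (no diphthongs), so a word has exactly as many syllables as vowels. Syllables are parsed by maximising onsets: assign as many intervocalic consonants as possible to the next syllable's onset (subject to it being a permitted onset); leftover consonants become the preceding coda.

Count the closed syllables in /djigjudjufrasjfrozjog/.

The vowels are i, u, u, a, o, o — 6 nuclei, so 6 syllables.
σ1/σ2 boundary: /gj/ — entire cluster is a permitted onset → onset /gj/, coda ∅.
σ2/σ3 boundary: /dj/ is a licit onset in full, so it all attaches to the next syllable.
σ3/σ4 boundary: /fr/ is a licit onset in full, so it all attaches to the next syllable.
σ4/σ5 boundary: cluster /sjfr/ — the longest permitted-onset suffix is /fr/; onset = /fr/, preceding coda = /sj/.
σ5/σ6 boundary: cluster /zj/ — /zj/ is itself a permitted onset, so the whole cluster goes right; preceding coda = ∅.
Syllabification: dji.gju.dju.frasj.fro.zjog.
Classifying each syllable: /dji/ (open), /gju/ (open), /dju/ (open), /frasj/ (closed), /fro/ (open), /zjog/ (closed).
Closed syllables: 2.

2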